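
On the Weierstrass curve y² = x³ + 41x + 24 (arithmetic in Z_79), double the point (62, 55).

(72, 42)

tangent at (62, 55): λ = (3·62² + 41)/(2·55) ≡ 39/31. 31⁻¹ ≡ 51 (mod 79), so λ ≡ 39·51 ≡ 14.
  x = λ² - 62 - 62 = 196 - 124 ≡ 72; y = λ·(62 - 72) - 55 ≡ 42. → (72, 42)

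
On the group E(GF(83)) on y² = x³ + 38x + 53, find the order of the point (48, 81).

2P: tangent at (48, 81): λ = (3·48² + 38)/(2·81) ≡ 61/79. 79⁻¹ ≡ 62 (mod 83), so λ ≡ 61·62 ≡ 47.
  x = λ² - 48 - 48 = 2209 - 96 ≡ 38; y = λ·(48 - 38) - 81 ≡ 57. → (38, 57)
3P: (38, 57) + (48, 81). λ = (81 - 57)/(48 - 38) ≡ 24/10 mod 83. 10⁻¹ ≡ 25 (mod 83) since 10·25 = 250 ≡ 1, so λ ≡ 19.
  x = λ² - 38 - 48 = 361 - 86 ≡ 26; y = λ·(38 - 26) - 57 ≡ 5. → (26, 5)
4P: (26, 5) + (48, 81). λ = (81 - 5)/(48 - 26) ≡ 76/22 mod 83. 22⁻¹ ≡ 34 (mod 83), so λ ≡ 11.
  x = λ² - 26 - 48 = 121 - 74 ≡ 47; y = λ·(26 - 47) - 5 ≡ 13. → (47, 13)
5P: (47, 13) + (48, 81). λ = (81 - 13)/(48 - 47) ≡ 68/1 mod 83. 1⁻¹ ≡ 1 (mod 83), so λ ≡ 68.
  x = λ² - 47 - 48 = 4624 - 95 ≡ 47; y = λ·(47 - 47) - 13 ≡ 70. → (47, 70)
6P: (47, 70) + (48, 81). λ = (81 - 70)/(48 - 47) ≡ 11/1 mod 83. 1⁻¹ ≡ 1 (mod 83), so λ ≡ 11.
  x = λ² - 47 - 48 = 121 - 95 ≡ 26; y = λ·(47 - 26) - 70 ≡ 78. → (26, 78)
7P: (26, 78) + (48, 81). λ = (81 - 78)/(48 - 26) ≡ 3/22 mod 83. 22⁻¹ ≡ 34 (mod 83), so λ ≡ 19.
  x = λ² - 26 - 48 = 361 - 74 ≡ 38; y = λ·(26 - 38) - 78 ≡ 26. → (38, 26)
8P: (38, 26) + (48, 81). λ = (81 - 26)/(48 - 38) ≡ 55/10 mod 83. 10⁻¹ ≡ 25 (mod 83), so λ ≡ 47.
  x = λ² - 38 - 48 = 2209 - 86 ≡ 48; y = λ·(38 - 48) - 26 ≡ 2. → (48, 2)
9P: (48, 2) + (48, 81): same x and y₁ ≡ -y₂, so the sum is 𝒪.
9P = 𝒪, so the order is 9.

9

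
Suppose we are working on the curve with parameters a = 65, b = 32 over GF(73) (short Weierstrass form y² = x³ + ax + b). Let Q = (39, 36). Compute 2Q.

(33, 9)

tangent at (39, 36): λ = (3·39² + 65)/(2·36) ≡ 29/72. 72⁻¹ ≡ 72 (mod 73), so λ ≡ 29·72 ≡ 44.
  x = λ² - 39 - 39 = 1936 - 78 ≡ 33; y = λ·(39 - 33) - 36 ≡ 9. → (33, 9)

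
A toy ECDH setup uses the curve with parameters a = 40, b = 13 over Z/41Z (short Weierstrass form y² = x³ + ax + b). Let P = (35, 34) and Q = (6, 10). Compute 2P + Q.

(7, 12)

First 2P:
Repeated addition: build up to 2P.
2P: tangent at (35, 34): λ = (3·35² + 40)/(2·34) ≡ 25/27. 27⁻¹ ≡ 38 (mod 41) since 27·38 = 1026 ≡ 1, so λ ≡ 25·38 ≡ 7.
  x = λ² - 35 - 35 = 49 - 70 ≡ 20; y = λ·(35 - 20) - 34 ≡ 30. → (20, 30)
2P = (20, 30).
Finally 2P + Q:
(20, 30) + (6, 10). λ = (10 - 30)/(6 - 20) ≡ 21/27 mod 41. 27⁻¹ ≡ 38 (mod 41) since 27·38 = 1026 ≡ 1, so λ ≡ 19.
  x = λ² - 20 - 6 = 361 - 26 ≡ 7; y = λ·(20 - 7) - 30 ≡ 12. → (7, 12)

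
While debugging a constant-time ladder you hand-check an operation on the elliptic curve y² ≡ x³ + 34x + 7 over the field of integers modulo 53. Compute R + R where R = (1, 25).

(50, 14)

tangent at (1, 25): λ = (3·1² + 34)/(2·25) ≡ 37/50. 50⁻¹ ≡ 35 (mod 53), so λ ≡ 37·35 ≡ 23.
  x = λ² - 1 - 1 = 529 - 2 ≡ 50; y = λ·(1 - 50) - 25 ≡ 14. → (50, 14)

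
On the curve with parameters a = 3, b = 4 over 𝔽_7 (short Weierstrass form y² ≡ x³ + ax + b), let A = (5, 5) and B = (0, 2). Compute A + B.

(5, 5) + (0, 2). λ = (2 - 5)/(0 - 5) ≡ 4/2 mod 7. 2⁻¹ ≡ 4 (mod 7), so λ ≡ 2.
  x = λ² - 5 - 0 = 4 - 5 ≡ 6; y = λ·(5 - 6) - 5 ≡ 0. → (6, 0)

(6, 0)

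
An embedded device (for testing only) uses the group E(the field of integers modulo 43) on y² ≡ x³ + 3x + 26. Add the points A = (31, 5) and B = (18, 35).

(31, 5) + (18, 35). λ = (35 - 5)/(18 - 31) ≡ 30/30 mod 43. 30⁻¹ ≡ 33 (mod 43), so λ ≡ 1.
  x = λ² - 31 - 18 = 1 - 49 ≡ 38; y = λ·(31 - 38) - 5 ≡ 31. → (38, 31)

(38, 31)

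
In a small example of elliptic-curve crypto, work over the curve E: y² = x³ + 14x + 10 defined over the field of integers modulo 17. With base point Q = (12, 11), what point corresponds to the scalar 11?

Double-and-add on 11 = (1011)₂. Start with Q = (12, 11) for the leading 1-bit.
double: tangent at (12, 11): λ = (3·12² + 14)/(2·11) ≡ 4/5. 5⁻¹ ≡ 7 (mod 17), so λ ≡ 4·7 ≡ 11.
  x = λ² - 12 - 12 = 121 - 24 ≡ 12; y = λ·(12 - 12) - 11 ≡ 6. → (12, 6)
double: tangent at (12, 6): λ = (3·12² + 14)/(2·6) ≡ 4/12. 12⁻¹ ≡ 10 (mod 17), so λ ≡ 4·10 ≡ 6.
  x = λ² - 12 - 12 = 36 - 24 ≡ 12; y = λ·(12 - 12) - 6 ≡ 11. → (12, 11)
add Q: tangent at (12, 11): λ = (3·12² + 14)/(2·11) ≡ 4/5. 5⁻¹ ≡ 7 (mod 17) since 5·7 = 35 ≡ 1, so λ ≡ 4·7 ≡ 11.
  x = λ² - 12 - 12 = 121 - 24 ≡ 12; y = λ·(12 - 12) - 11 ≡ 6. → (12, 6)
double: tangent at (12, 6): λ = (3·12² + 14)/(2·6) ≡ 4/12. 12⁻¹ ≡ 10 (mod 17), so λ ≡ 4·10 ≡ 6.
  x = λ² - 12 - 12 = 36 - 24 ≡ 12; y = λ·(12 - 12) - 6 ≡ 11. → (12, 11)
add Q: tangent at (12, 11): λ = (3·12² + 14)/(2·11) ≡ 4/5. 5⁻¹ ≡ 7 (mod 17), so λ ≡ 4·7 ≡ 11.
  x = λ² - 12 - 12 = 121 - 24 ≡ 12; y = λ·(12 - 12) - 11 ≡ 6. → (12, 6)

(12, 6)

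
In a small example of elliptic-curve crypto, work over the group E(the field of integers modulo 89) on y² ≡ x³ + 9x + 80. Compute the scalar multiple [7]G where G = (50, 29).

Double-and-add on 7 = (111)₂. Start with G = (50, 29) for the leading 1-bit.
double: tangent at (50, 29): λ = (3·50² + 9)/(2·29) ≡ 33/58. 58⁻¹ ≡ 66 (mod 89) since 58·66 = 3828 ≡ 1, so λ ≡ 33·66 ≡ 42.
  x = λ² - 50 - 50 = 1764 - 100 ≡ 62; y = λ·(50 - 62) - 29 ≡ 1. → (62, 1)
add G: (62, 1) + (50, 29). λ = (29 - 1)/(50 - 62) ≡ 28/77 mod 89. 77⁻¹ ≡ 37 (mod 89), so λ ≡ 57.
  x = λ² - 62 - 50 = 3249 - 112 ≡ 22; y = λ·(62 - 22) - 1 ≡ 54. → (22, 54)
double: tangent at (22, 54): λ = (3·22² + 9)/(2·54) ≡ 37/19. 19⁻¹ ≡ 75 (mod 89), so λ ≡ 37·75 ≡ 16.
  x = λ² - 22 - 22 = 256 - 44 ≡ 34; y = λ·(22 - 34) - 54 ≡ 21. → (34, 21)
add G: (34, 21) + (50, 29). λ = (29 - 21)/(50 - 34) ≡ 8/16 mod 89. 16⁻¹ ≡ 39 (mod 89), so λ ≡ 45.
  x = λ² - 34 - 50 = 2025 - 84 ≡ 72; y = λ·(34 - 72) - 21 ≡ 49. → (72, 49)

(72, 49)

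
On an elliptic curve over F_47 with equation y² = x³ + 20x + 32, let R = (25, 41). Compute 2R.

tangent at (25, 41): λ = (3·25² + 20)/(2·41) ≡ 15/35. 35⁻¹ ≡ 43 (mod 47), so λ ≡ 15·43 ≡ 34.
  x = λ² - 25 - 25 = 1156 - 50 ≡ 25; y = λ·(25 - 25) - 41 ≡ 6. → (25, 6)

(25, 6)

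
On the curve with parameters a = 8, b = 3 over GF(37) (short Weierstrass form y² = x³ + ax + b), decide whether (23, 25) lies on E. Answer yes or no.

yes

y² = 25² ≡ 33; x³ + 8x + 3 = 12354 ≡ 33 (mod 37). 33 = 33.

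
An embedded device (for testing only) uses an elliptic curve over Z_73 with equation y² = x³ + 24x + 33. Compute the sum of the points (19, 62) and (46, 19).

(19, 62) + (46, 19). λ = (19 - 62)/(46 - 19) ≡ 30/27 mod 73. 27⁻¹ ≡ 46 (mod 73) since 27·46 = 1242 ≡ 1, so λ ≡ 66.
  x = λ² - 19 - 46 = 4356 - 65 ≡ 57; y = λ·(19 - 57) - 62 ≡ 58. → (57, 58)

(57, 58)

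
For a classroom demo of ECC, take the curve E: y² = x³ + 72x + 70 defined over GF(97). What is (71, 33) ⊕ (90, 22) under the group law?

(86, 88)

(71, 33) + (90, 22). λ = (22 - 33)/(90 - 71) ≡ 86/19 mod 97. 19⁻¹ ≡ 46 (mod 97), so λ ≡ 76.
  x = λ² - 71 - 90 = 5776 - 161 ≡ 86; y = λ·(71 - 86) - 33 ≡ 88. → (86, 88)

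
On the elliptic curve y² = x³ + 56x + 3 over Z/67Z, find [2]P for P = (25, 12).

tangent at (25, 12): λ = (3·25² + 56)/(2·12) ≡ 55/24. 24⁻¹ ≡ 14 (mod 67), so λ ≡ 55·14 ≡ 33.
  x = λ² - 25 - 25 = 1089 - 50 ≡ 34; y = λ·(25 - 34) - 12 ≡ 26. → (34, 26)

(34, 26)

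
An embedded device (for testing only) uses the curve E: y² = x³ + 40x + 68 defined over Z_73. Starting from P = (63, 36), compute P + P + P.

Repeated addition: build up to 3P.
2P: tangent at (63, 36): λ = (3·63² + 40)/(2·36) ≡ 48/72. 72⁻¹ ≡ 72 (mod 73), so λ ≡ 48·72 ≡ 25.
  x = λ² - 63 - 63 = 625 - 126 ≡ 61; y = λ·(63 - 61) - 36 ≡ 14. → (61, 14)
3P: (61, 14) + (63, 36). λ = (36 - 14)/(63 - 61) ≡ 22/2 mod 73. 2⁻¹ ≡ 37 (mod 73), so λ ≡ 11.
  x = λ² - 61 - 63 = 121 - 124 ≡ 70; y = λ·(61 - 70) - 14 ≡ 33. → (70, 33)

(70, 33)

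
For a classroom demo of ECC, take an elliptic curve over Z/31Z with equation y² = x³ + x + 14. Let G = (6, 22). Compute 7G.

Repeated addition: build up to 7G.
2G: tangent at (6, 22): λ = (3·6² + 1)/(2·22) ≡ 16/13. 13⁻¹ ≡ 12 (mod 31) since 13·12 = 156 ≡ 1, so λ ≡ 16·12 ≡ 6.
  x = λ² - 6 - 6 = 36 - 12 ≡ 24; y = λ·(6 - 24) - 22 ≡ 25. → (24, 25)
3G: (24, 25) + (6, 22). λ = (22 - 25)/(6 - 24) ≡ 28/13 mod 31. 13⁻¹ ≡ 12 (mod 31), so λ ≡ 26.
  x = λ² - 24 - 6 = 676 - 30 ≡ 26; y = λ·(24 - 26) - 25 ≡ 16. → (26, 16)
4G: (26, 16) + (6, 22). λ = (22 - 16)/(6 - 26) ≡ 6/11 mod 31. 11⁻¹ ≡ 17 (mod 31) since 11·17 = 187 ≡ 1, so λ ≡ 9.
  x = λ² - 26 - 6 = 81 - 32 ≡ 18; y = λ·(26 - 18) - 16 ≡ 25. → (18, 25)
5G: (18, 25) + (6, 22). λ = (22 - 25)/(6 - 18) ≡ 28/19 mod 31. 19⁻¹ ≡ 18 (mod 31) since 19·18 = 342 ≡ 1, so λ ≡ 8.
  x = λ² - 18 - 6 = 64 - 24 ≡ 9; y = λ·(18 - 9) - 25 ≡ 16. → (9, 16)
6G: (9, 16) + (6, 22). λ = (22 - 16)/(6 - 9) ≡ 6/28 mod 31. 28⁻¹ ≡ 10 (mod 31), so λ ≡ 29.
  x = λ² - 9 - 6 = 841 - 15 ≡ 20; y = λ·(9 - 20) - 16 ≡ 6. → (20, 6)
7G: (20, 6) + (6, 22). λ = (22 - 6)/(6 - 20) ≡ 16/17 mod 31. 17⁻¹ ≡ 11 (mod 31), so λ ≡ 21.
  x = λ² - 20 - 6 = 441 - 26 ≡ 12; y = λ·(20 - 12) - 6 ≡ 7. → (12, 7)

(12, 7)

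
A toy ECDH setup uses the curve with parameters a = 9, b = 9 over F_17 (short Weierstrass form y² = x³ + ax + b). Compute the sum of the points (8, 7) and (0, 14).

(8, 7) + (0, 14). λ = (14 - 7)/(0 - 8) ≡ 7/9 mod 17. 9⁻¹ ≡ 2 (mod 17), so λ ≡ 14.
  x = λ² - 8 - 0 = 196 - 8 ≡ 1; y = λ·(8 - 1) - 7 ≡ 6. → (1, 6)

(1, 6)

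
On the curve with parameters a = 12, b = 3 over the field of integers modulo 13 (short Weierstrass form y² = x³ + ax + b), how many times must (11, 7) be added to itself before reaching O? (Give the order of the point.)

4

2P: tangent at (11, 7): λ = (3·11² + 12)/(2·7) ≡ 11/1. 1⁻¹ ≡ 1 (mod 13), so λ ≡ 11·1 ≡ 11.
  x = λ² - 11 - 11 = 121 - 22 ≡ 8; y = λ·(11 - 8) - 7 ≡ 0. → (8, 0)
3P: (8, 0) + (11, 7). λ = (7 - 0)/(11 - 8) ≡ 7/3 mod 13. 3⁻¹ ≡ 9 (mod 13), so λ ≡ 11.
  x = λ² - 8 - 11 = 121 - 19 ≡ 11; y = λ·(8 - 11) - 0 ≡ 6. → (11, 6)
4P: (11, 6) + (11, 7): same x and y₁ ≡ -y₂, so the sum is O.
4P = O, so the order is 4.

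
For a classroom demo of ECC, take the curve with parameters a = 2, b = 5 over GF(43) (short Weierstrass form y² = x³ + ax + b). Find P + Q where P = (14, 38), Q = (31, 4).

(2, 24)

(14, 38) + (31, 4). λ = (4 - 38)/(31 - 14) ≡ 9/17 mod 43. 17⁻¹ ≡ 38 (mod 43), so λ ≡ 41.
  x = λ² - 14 - 31 = 1681 - 45 ≡ 2; y = λ·(14 - 2) - 38 ≡ 24. → (2, 24)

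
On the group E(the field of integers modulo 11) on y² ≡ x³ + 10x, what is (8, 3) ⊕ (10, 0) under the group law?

(8, 3) + (10, 0). λ = (0 - 3)/(10 - 8) ≡ 8/2 mod 11. 2⁻¹ ≡ 6 (mod 11), so λ ≡ 4.
  x = λ² - 8 - 10 = 16 - 18 ≡ 9; y = λ·(8 - 9) - 3 ≡ 4. → (9, 4)

(9, 4)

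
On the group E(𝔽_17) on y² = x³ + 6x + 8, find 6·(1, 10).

Write Q = (1, 10).
Double-and-add on 6 = (110)₂. Start with Q = (1, 10) for the leading 1-bit.
double: tangent at (1, 10): λ = (3·1² + 6)/(2·10) ≡ 9/3. 3⁻¹ ≡ 6 (mod 17) since 3·6 = 18 ≡ 1, so λ ≡ 9·6 ≡ 3.
  x = λ² - 1 - 1 = 9 - 2 ≡ 7; y = λ·(1 - 7) - 10 ≡ 6. → (7, 6)
add Q: (7, 6) + (1, 10). λ = (10 - 6)/(1 - 7) ≡ 4/11 mod 17. 11⁻¹ ≡ 14 (mod 17) since 11·14 = 154 ≡ 1, so λ ≡ 5.
  x = λ² - 7 - 1 = 25 - 8 ≡ 0; y = λ·(7 - 0) - 6 ≡ 12. → (0, 12)
double: tangent at (0, 12): λ = (3·0² + 6)/(2·12) ≡ 6/7. 7⁻¹ ≡ 5 (mod 17) since 7·5 = 35 ≡ 1, so λ ≡ 6·5 ≡ 13.
  x = λ² - 0 - 0 = 169 - 0 ≡ 16; y = λ·(0 - 16) - 12 ≡ 1. → (16, 1)

(16, 1)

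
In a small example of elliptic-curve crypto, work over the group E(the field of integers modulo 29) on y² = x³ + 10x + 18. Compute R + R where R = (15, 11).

tangent at (15, 11): λ = (3·15² + 10)/(2·11) ≡ 18/22. 22⁻¹ ≡ 4 (mod 29), so λ ≡ 18·4 ≡ 14.
  x = λ² - 15 - 15 = 196 - 30 ≡ 21; y = λ·(15 - 21) - 11 ≡ 21. → (21, 21)

(21, 21)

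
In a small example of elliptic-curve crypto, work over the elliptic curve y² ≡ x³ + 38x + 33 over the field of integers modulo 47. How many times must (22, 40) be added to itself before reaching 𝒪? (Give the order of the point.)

11

2P: tangent at (22, 40): λ = (3·22² + 38)/(2·40) ≡ 33/33. 33⁻¹ ≡ 10 (mod 47), so λ ≡ 33·10 ≡ 1.
  x = λ² - 22 - 22 = 1 - 44 ≡ 4; y = λ·(22 - 4) - 40 ≡ 25. → (4, 25)
3P: (4, 25) + (22, 40). λ = (40 - 25)/(22 - 4) ≡ 15/18 mod 47. 18⁻¹ ≡ 34 (mod 47) since 18·34 = 612 ≡ 1, so λ ≡ 40.
  x = λ² - 4 - 22 = 1600 - 26 ≡ 23; y = λ·(4 - 23) - 25 ≡ 14. → (23, 14)
4P: (23, 14) + (22, 40). λ = (40 - 14)/(22 - 23) ≡ 26/46 mod 47. 46⁻¹ ≡ 46 (mod 47) since 46·46 = 2116 ≡ 1, so λ ≡ 21.
  x = λ² - 23 - 22 = 441 - 45 ≡ 20; y = λ·(23 - 20) - 14 ≡ 2. → (20, 2)
5P: (20, 2) + (22, 40). λ = (40 - 2)/(22 - 20) ≡ 38/2 mod 47. 2⁻¹ ≡ 24 (mod 47) since 2·24 = 48 ≡ 1, so λ ≡ 19.
  x = λ² - 20 - 22 = 361 - 42 ≡ 37; y = λ·(20 - 37) - 2 ≡ 4. → (37, 4)
6P: (37, 4) + (22, 40). λ = (40 - 4)/(22 - 37) ≡ 36/32 mod 47. 32⁻¹ ≡ 25 (mod 47), so λ ≡ 7.
  x = λ² - 37 - 22 = 49 - 59 ≡ 37; y = λ·(37 - 37) - 4 ≡ 43. → (37, 43)
7P: (37, 43) + (22, 40). λ = (40 - 43)/(22 - 37) ≡ 44/32 mod 47. 32⁻¹ ≡ 25 (mod 47), so λ ≡ 19.
  x = λ² - 37 - 22 = 361 - 59 ≡ 20; y = λ·(37 - 20) - 43 ≡ 45. → (20, 45)
8P: (20, 45) + (22, 40). λ = (40 - 45)/(22 - 20) ≡ 42/2 mod 47. 2⁻¹ ≡ 24 (mod 47), so λ ≡ 21.
  x = λ² - 20 - 22 = 441 - 42 ≡ 23; y = λ·(20 - 23) - 45 ≡ 33. → (23, 33)
9P: (23, 33) + (22, 40). λ = (40 - 33)/(22 - 23) ≡ 7/46 mod 47. 46⁻¹ ≡ 46 (mod 47), so λ ≡ 40.
  x = λ² - 23 - 22 = 1600 - 45 ≡ 4; y = λ·(23 - 4) - 33 ≡ 22. → (4, 22)
10P: (4, 22) + (22, 40). λ = (40 - 22)/(22 - 4) ≡ 18/18 mod 47. 18⁻¹ ≡ 34 (mod 47) since 18·34 = 612 ≡ 1, so λ ≡ 1.
  x = λ² - 4 - 22 = 1 - 26 ≡ 22; y = λ·(4 - 22) - 22 ≡ 7. → (22, 7)
11P: (22, 7) + (22, 40): same x and y₁ ≡ -y₂, so the sum is 𝒪.
11P = 𝒪, so the order is 11.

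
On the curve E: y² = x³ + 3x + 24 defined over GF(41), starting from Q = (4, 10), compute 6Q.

(23, 40)

Double-and-add on 6 = (110)₂. Start with Q = (4, 10) for the leading 1-bit.
double: tangent at (4, 10): λ = (3·4² + 3)/(2·10) ≡ 10/20. 20⁻¹ ≡ 39 (mod 41), so λ ≡ 10·39 ≡ 21.
  x = λ² - 4 - 4 = 441 - 8 ≡ 23; y = λ·(4 - 23) - 10 ≡ 1. → (23, 1)
add Q: (23, 1) + (4, 10). λ = (10 - 1)/(4 - 23) ≡ 9/22 mod 41. 22⁻¹ ≡ 28 (mod 41) since 22·28 = 616 ≡ 1, so λ ≡ 6.
  x = λ² - 23 - 4 = 36 - 27 ≡ 9; y = λ·(23 - 9) - 1 ≡ 1. → (9, 1)
double: tangent at (9, 1): λ = (3·9² + 3)/(2·1) ≡ 0/2. 2⁻¹ ≡ 21 (mod 41) since 2·21 = 42 ≡ 1, so λ ≡ 0·21 ≡ 0.
  x = λ² - 9 - 9 = 0 - 18 ≡ 23; y = λ·(9 - 23) - 1 ≡ 40. → (23, 40)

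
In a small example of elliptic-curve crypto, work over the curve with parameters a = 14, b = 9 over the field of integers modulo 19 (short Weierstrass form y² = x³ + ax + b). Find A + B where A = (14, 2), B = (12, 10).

(9, 16)

(14, 2) + (12, 10). λ = (10 - 2)/(12 - 14) ≡ 8/17 mod 19. 17⁻¹ ≡ 9 (mod 19), so λ ≡ 15.
  x = λ² - 14 - 12 = 225 - 26 ≡ 9; y = λ·(14 - 9) - 2 ≡ 16. → (9, 16)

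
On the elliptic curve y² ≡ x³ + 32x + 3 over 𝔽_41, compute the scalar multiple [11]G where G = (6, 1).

Repeated addition: build up to 11G.
2G: tangent at (6, 1): λ = (3·6² + 32)/(2·1) ≡ 17/2. 2⁻¹ ≡ 21 (mod 41), so λ ≡ 17·21 ≡ 29.
  x = λ² - 6 - 6 = 841 - 12 ≡ 9; y = λ·(6 - 9) - 1 ≡ 35. → (9, 35)
3G: (9, 35) + (6, 1). λ = (1 - 35)/(6 - 9) ≡ 7/38 mod 41. 38⁻¹ ≡ 27 (mod 41), so λ ≡ 25.
  x = λ² - 9 - 6 = 625 - 15 ≡ 36; y = λ·(9 - 36) - 35 ≡ 28. → (36, 28)
4G: (36, 28) + (6, 1). λ = (1 - 28)/(6 - 36) ≡ 14/11 mod 41. 11⁻¹ ≡ 15 (mod 41) since 11·15 = 165 ≡ 1, so λ ≡ 5.
  x = λ² - 36 - 6 = 25 - 42 ≡ 24; y = λ·(36 - 24) - 28 ≡ 32. → (24, 32)
5G: (24, 32) + (6, 1). λ = (1 - 32)/(6 - 24) ≡ 10/23 mod 41. 23⁻¹ ≡ 25 (mod 41), so λ ≡ 4.
  x = λ² - 24 - 6 = 16 - 30 ≡ 27; y = λ·(24 - 27) - 32 ≡ 38. → (27, 38)
6G: (27, 38) + (6, 1). λ = (1 - 38)/(6 - 27) ≡ 4/20 mod 41. 20⁻¹ ≡ 39 (mod 41), so λ ≡ 33.
  x = λ² - 27 - 6 = 1089 - 33 ≡ 31; y = λ·(27 - 31) - 38 ≡ 35. → (31, 35)
7G: (31, 35) + (6, 1). λ = (1 - 35)/(6 - 31) ≡ 7/16 mod 41. 16⁻¹ ≡ 18 (mod 41), so λ ≡ 3.
  x = λ² - 31 - 6 = 9 - 37 ≡ 13; y = λ·(31 - 13) - 35 ≡ 19. → (13, 19)
8G: (13, 19) + (6, 1). λ = (1 - 19)/(6 - 13) ≡ 23/34 mod 41. 34⁻¹ ≡ 35 (mod 41) since 34·35 = 1190 ≡ 1, so λ ≡ 26.
  x = λ² - 13 - 6 = 676 - 19 ≡ 1; y = λ·(13 - 1) - 19 ≡ 6. → (1, 6)
9G: (1, 6) + (6, 1). λ = (1 - 6)/(6 - 1) ≡ 36/5 mod 41. 5⁻¹ ≡ 33 (mod 41) since 5·33 = 165 ≡ 1, so λ ≡ 40.
  x = λ² - 1 - 6 = 1600 - 7 ≡ 35; y = λ·(1 - 35) - 6 ≡ 28. → (35, 28)
10G: (35, 28) + (6, 1). λ = (1 - 28)/(6 - 35) ≡ 14/12 mod 41. 12⁻¹ ≡ 24 (mod 41), so λ ≡ 8.
  x = λ² - 35 - 6 = 64 - 41 ≡ 23; y = λ·(35 - 23) - 28 ≡ 27. → (23, 27)
11G: (23, 27) + (6, 1). λ = (1 - 27)/(6 - 23) ≡ 15/24 mod 41. 24⁻¹ ≡ 12 (mod 41), so λ ≡ 16.
  x = λ² - 23 - 6 = 256 - 29 ≡ 22; y = λ·(23 - 22) - 27 ≡ 30. → (22, 30)

(22, 30)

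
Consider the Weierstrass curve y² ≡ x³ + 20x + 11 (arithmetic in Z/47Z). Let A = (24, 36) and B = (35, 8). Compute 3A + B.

(24, 36)

First 3A:
Repeated addition: build up to 3A.
2A: tangent at (24, 36): λ = (3·24² + 20)/(2·36) ≡ 9/25. 25⁻¹ ≡ 32 (mod 47), so λ ≡ 9·32 ≡ 6.
  x = λ² - 24 - 24 = 36 - 48 ≡ 35; y = λ·(24 - 35) - 36 ≡ 39. → (35, 39)
3A: (35, 39) + (24, 36). λ = (36 - 39)/(24 - 35) ≡ 44/36 mod 47. 36⁻¹ ≡ 17 (mod 47), so λ ≡ 43.
  x = λ² - 35 - 24 = 1849 - 59 ≡ 4; y = λ·(35 - 4) - 39 ≡ 25. → (4, 25)
3A = (4, 25).
Finally 3A + B:
(4, 25) + (35, 8). λ = (8 - 25)/(35 - 4) ≡ 30/31 mod 47. 31⁻¹ ≡ 44 (mod 47), so λ ≡ 4.
  x = λ² - 4 - 35 = 16 - 39 ≡ 24; y = λ·(4 - 24) - 25 ≡ 36. → (24, 36)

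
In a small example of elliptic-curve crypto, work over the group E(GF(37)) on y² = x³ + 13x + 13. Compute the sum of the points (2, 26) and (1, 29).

(6, 23)

(2, 26) + (1, 29). λ = (29 - 26)/(1 - 2) ≡ 3/36 mod 37. 36⁻¹ ≡ 36 (mod 37), so λ ≡ 34.
  x = λ² - 2 - 1 = 1156 - 3 ≡ 6; y = λ·(2 - 6) - 26 ≡ 23. → (6, 23)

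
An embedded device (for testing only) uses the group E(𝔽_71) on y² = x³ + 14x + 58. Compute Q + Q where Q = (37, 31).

tangent at (37, 31): λ = (3·37² + 14)/(2·31) ≡ 3/62. 62⁻¹ ≡ 63 (mod 71), so λ ≡ 3·63 ≡ 47.
  x = λ² - 37 - 37 = 2209 - 74 ≡ 5; y = λ·(37 - 5) - 31 ≡ 53. → (5, 53)

(5, 53)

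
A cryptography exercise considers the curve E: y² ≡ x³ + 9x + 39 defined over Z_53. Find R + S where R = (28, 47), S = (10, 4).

(28, 47) + (10, 4). λ = (4 - 47)/(10 - 28) ≡ 10/35 mod 53. 35⁻¹ ≡ 50 (mod 53), so λ ≡ 23.
  x = λ² - 28 - 10 = 529 - 38 ≡ 14; y = λ·(28 - 14) - 47 ≡ 10. → (14, 10)

(14, 10)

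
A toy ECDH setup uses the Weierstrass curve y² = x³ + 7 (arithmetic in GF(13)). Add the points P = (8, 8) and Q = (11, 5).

(8, 8) + (11, 5). λ = (5 - 8)/(11 - 8) ≡ 10/3 mod 13. 3⁻¹ ≡ 9 (mod 13) since 3·9 = 27 ≡ 1, so λ ≡ 12.
  x = λ² - 8 - 11 = 144 - 19 ≡ 8; y = λ·(8 - 8) - 8 ≡ 5. → (8, 5)

(8, 5)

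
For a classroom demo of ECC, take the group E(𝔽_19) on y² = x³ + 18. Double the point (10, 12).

(8, 13)

tangent at (10, 12): λ = (3·10² + 0)/(2·12) ≡ 15/5. 5⁻¹ ≡ 4 (mod 19) since 5·4 = 20 ≡ 1, so λ ≡ 15·4 ≡ 3.
  x = λ² - 10 - 10 = 9 - 20 ≡ 8; y = λ·(10 - 8) - 12 ≡ 13. → (8, 13)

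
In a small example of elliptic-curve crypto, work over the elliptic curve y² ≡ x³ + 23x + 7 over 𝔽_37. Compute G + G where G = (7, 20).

(11, 0)

tangent at (7, 20): λ = (3·7² + 23)/(2·20) ≡ 22/3. 3⁻¹ ≡ 25 (mod 37) since 3·25 = 75 ≡ 1, so λ ≡ 22·25 ≡ 32.
  x = λ² - 7 - 7 = 1024 - 14 ≡ 11; y = λ·(7 - 11) - 20 ≡ 0. → (11, 0)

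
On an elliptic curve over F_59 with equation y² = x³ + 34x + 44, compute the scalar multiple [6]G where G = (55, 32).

Double-and-add on 6 = (110)₂. Start with G = (55, 32) for the leading 1-bit.
double: tangent at (55, 32): λ = (3·55² + 34)/(2·32) ≡ 23/5. 5⁻¹ ≡ 12 (mod 59) since 5·12 = 60 ≡ 1, so λ ≡ 23·12 ≡ 40.
  x = λ² - 55 - 55 = 1600 - 110 ≡ 15; y = λ·(55 - 15) - 32 ≡ 34. → (15, 34)
add G: (15, 34) + (55, 32). λ = (32 - 34)/(55 - 15) ≡ 57/40 mod 59. 40⁻¹ ≡ 31 (mod 59) since 40·31 = 1240 ≡ 1, so λ ≡ 56.
  x = λ² - 15 - 55 = 3136 - 70 ≡ 57; y = λ·(15 - 57) - 34 ≡ 33. → (57, 33)
double: tangent at (57, 33): λ = (3·57² + 34)/(2·33) ≡ 46/7. 7⁻¹ ≡ 17 (mod 59), so λ ≡ 46·17 ≡ 15.
  x = λ² - 57 - 57 = 225 - 114 ≡ 52; y = λ·(57 - 52) - 33 ≡ 42. → (52, 42)

(52, 42)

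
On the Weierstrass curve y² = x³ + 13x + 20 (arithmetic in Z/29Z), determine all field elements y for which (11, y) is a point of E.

none

x³ + 13x + 20 = 1494 ≡ 15 (mod 29).
15 is a non-residue mod 29; no y exists.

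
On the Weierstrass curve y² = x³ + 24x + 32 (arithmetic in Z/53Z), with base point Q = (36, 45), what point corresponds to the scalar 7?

(36, 8)

Repeated addition: build up to 7Q.
2Q: tangent at (36, 45): λ = (3·36² + 24)/(2·45) ≡ 43/37. 37⁻¹ ≡ 43 (mod 53), so λ ≡ 43·43 ≡ 47.
  x = λ² - 36 - 36 = 2209 - 72 ≡ 17; y = λ·(36 - 17) - 45 ≡ 0. → (17, 0)
3Q: (17, 0) + (36, 45). λ = (45 - 0)/(36 - 17) ≡ 45/19 mod 53. 19⁻¹ ≡ 14 (mod 53), so λ ≡ 47.
  x = λ² - 17 - 36 = 2209 - 53 ≡ 36; y = λ·(17 - 36) - 0 ≡ 8. → (36, 8)
4Q: (36, 8) + (36, 45): same x and y₁ ≡ -y₂, so the sum is O.
5Q: O + (36, 45) = (36, 45) (identity).
6Q: tangent at (36, 45): λ = (3·36² + 24)/(2·45) ≡ 43/37. 37⁻¹ ≡ 43 (mod 53), so λ ≡ 43·43 ≡ 47.
  x = λ² - 36 - 36 = 2209 - 72 ≡ 17; y = λ·(36 - 17) - 45 ≡ 0. → (17, 0)
7Q: (17, 0) + (36, 45). λ = (45 - 0)/(36 - 17) ≡ 45/19 mod 53. 19⁻¹ ≡ 14 (mod 53), so λ ≡ 47.
  x = λ² - 17 - 36 = 2209 - 53 ≡ 36; y = λ·(17 - 36) - 0 ≡ 8. → (36, 8)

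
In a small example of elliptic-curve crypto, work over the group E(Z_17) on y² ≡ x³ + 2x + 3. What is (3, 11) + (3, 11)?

(12, 15)

tangent at (3, 11): λ = (3·3² + 2)/(2·11) ≡ 12/5. 5⁻¹ ≡ 7 (mod 17), so λ ≡ 12·7 ≡ 16.
  x = λ² - 3 - 3 = 256 - 6 ≡ 12; y = λ·(3 - 12) - 11 ≡ 15. → (12, 15)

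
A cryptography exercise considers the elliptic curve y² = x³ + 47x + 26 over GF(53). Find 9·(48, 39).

Write Q = (48, 39).
Repeated addition: build up to 9Q.
2Q: tangent at (48, 39): λ = (3·48² + 47)/(2·39) ≡ 16/25. 25⁻¹ ≡ 17 (mod 53) since 25·17 = 425 ≡ 1, so λ ≡ 16·17 ≡ 7.
  x = λ² - 48 - 48 = 49 - 96 ≡ 6; y = λ·(48 - 6) - 39 ≡ 43. → (6, 43)
3Q: (6, 43) + (48, 39). λ = (39 - 43)/(48 - 6) ≡ 49/42 mod 53. 42⁻¹ ≡ 24 (mod 53), so λ ≡ 10.
  x = λ² - 6 - 48 = 100 - 54 ≡ 46; y = λ·(6 - 46) - 43 ≡ 34. → (46, 34)
4Q: (46, 34) + (48, 39). λ = (39 - 34)/(48 - 46) ≡ 5/2 mod 53. 2⁻¹ ≡ 27 (mod 53) since 2·27 = 54 ≡ 1, so λ ≡ 29.
  x = λ² - 46 - 48 = 841 - 94 ≡ 5; y = λ·(46 - 5) - 34 ≡ 42. → (5, 42)
5Q: (5, 42) + (48, 39). λ = (39 - 42)/(48 - 5) ≡ 50/43 mod 53. 43⁻¹ ≡ 37 (mod 53) since 43·37 = 1591 ≡ 1, so λ ≡ 48.
  x = λ² - 5 - 48 = 2304 - 53 ≡ 25; y = λ·(5 - 25) - 42 ≡ 5. → (25, 5)
6Q: (25, 5) + (48, 39). λ = (39 - 5)/(48 - 25) ≡ 34/23 mod 53. 23⁻¹ ≡ 30 (mod 53) since 23·30 = 690 ≡ 1, so λ ≡ 13.
  x = λ² - 25 - 48 = 169 - 73 ≡ 43; y = λ·(25 - 43) - 5 ≡ 26. → (43, 26)
7Q: (43, 26) + (48, 39). λ = (39 - 26)/(48 - 43) ≡ 13/5 mod 53. 5⁻¹ ≡ 32 (mod 53) since 5·32 = 160 ≡ 1, so λ ≡ 45.
  x = λ² - 43 - 48 = 2025 - 91 ≡ 26; y = λ·(43 - 26) - 26 ≡ 50. → (26, 50)
8Q: (26, 50) + (48, 39). λ = (39 - 50)/(48 - 26) ≡ 42/22 mod 53. 22⁻¹ ≡ 41 (mod 53) since 22·41 = 902 ≡ 1, so λ ≡ 26.
  x = λ² - 26 - 48 = 676 - 74 ≡ 19; y = λ·(26 - 19) - 50 ≡ 26. → (19, 26)
9Q: (19, 26) + (48, 39). λ = (39 - 26)/(48 - 19) ≡ 13/29 mod 53. 29⁻¹ ≡ 11 (mod 53), so λ ≡ 37.
  x = λ² - 19 - 48 = 1369 - 67 ≡ 30; y = λ·(19 - 30) - 26 ≡ 44. → (30, 44)

(30, 44)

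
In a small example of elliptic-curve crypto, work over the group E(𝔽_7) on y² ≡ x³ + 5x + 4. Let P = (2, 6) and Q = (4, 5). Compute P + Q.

(3, 5)

(2, 6) + (4, 5). λ = (5 - 6)/(4 - 2) ≡ 6/2 mod 7. 2⁻¹ ≡ 4 (mod 7), so λ ≡ 3.
  x = λ² - 2 - 4 = 9 - 6 ≡ 3; y = λ·(2 - 3) - 6 ≡ 5. → (3, 5)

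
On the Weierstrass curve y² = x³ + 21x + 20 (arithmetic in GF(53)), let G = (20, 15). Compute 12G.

(6, 16)

Double-and-add on 12 = (1100)₂. Start with G = (20, 15) for the leading 1-bit.
double: tangent at (20, 15): λ = (3·20² + 21)/(2·15) ≡ 2/30. 30⁻¹ ≡ 23 (mod 53) since 30·23 = 690 ≡ 1, so λ ≡ 2·23 ≡ 46.
  x = λ² - 20 - 20 = 2116 - 40 ≡ 9; y = λ·(20 - 9) - 15 ≡ 14. → (9, 14)
add G: (9, 14) + (20, 15). λ = (15 - 14)/(20 - 9) ≡ 1/11 mod 53. 11⁻¹ ≡ 29 (mod 53), so λ ≡ 29.
  x = λ² - 9 - 20 = 841 - 29 ≡ 17; y = λ·(9 - 17) - 14 ≡ 19. → (17, 19)
double: tangent at (17, 19): λ = (3·17² + 21)/(2·19) ≡ 40/38. 38⁻¹ ≡ 7 (mod 53) since 38·7 = 266 ≡ 1, so λ ≡ 40·7 ≡ 15.
  x = λ² - 17 - 17 = 225 - 34 ≡ 32; y = λ·(17 - 32) - 19 ≡ 21. → (32, 21)
double: tangent at (32, 21): λ = (3·32² + 21)/(2·21) ≡ 19/42. 42⁻¹ ≡ 24 (mod 53), so λ ≡ 19·24 ≡ 32.
  x = λ² - 32 - 32 = 1024 - 64 ≡ 6; y = λ·(32 - 6) - 21 ≡ 16. → (6, 16)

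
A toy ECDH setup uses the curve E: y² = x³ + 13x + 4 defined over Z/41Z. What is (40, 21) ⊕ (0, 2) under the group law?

(34, 29)

(40, 21) + (0, 2). λ = (2 - 21)/(0 - 40) ≡ 22/1 mod 41. 1⁻¹ ≡ 1 (mod 41) since 1·1 = 1 ≡ 1, so λ ≡ 22.
  x = λ² - 40 - 0 = 484 - 40 ≡ 34; y = λ·(40 - 34) - 21 ≡ 29. → (34, 29)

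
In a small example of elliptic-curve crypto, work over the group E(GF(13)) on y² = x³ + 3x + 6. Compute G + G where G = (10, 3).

tangent at (10, 3): λ = (3·10² + 3)/(2·3) ≡ 4/6. 6⁻¹ ≡ 11 (mod 13) since 6·11 = 66 ≡ 1, so λ ≡ 4·11 ≡ 5.
  x = λ² - 10 - 10 = 25 - 20 ≡ 5; y = λ·(10 - 5) - 3 ≡ 9. → (5, 9)

(5, 9)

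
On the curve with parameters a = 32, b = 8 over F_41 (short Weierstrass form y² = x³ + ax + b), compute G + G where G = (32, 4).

(10, 4)

tangent at (32, 4): λ = (3·32² + 32)/(2·4) ≡ 29/8. 8⁻¹ ≡ 36 (mod 41) since 8·36 = 288 ≡ 1, so λ ≡ 29·36 ≡ 19.
  x = λ² - 32 - 32 = 361 - 64 ≡ 10; y = λ·(32 - 10) - 4 ≡ 4. → (10, 4)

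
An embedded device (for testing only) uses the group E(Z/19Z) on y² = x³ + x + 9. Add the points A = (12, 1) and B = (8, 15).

(12, 1) + (8, 15). λ = (15 - 1)/(8 - 12) ≡ 14/15 mod 19. 15⁻¹ ≡ 14 (mod 19), so λ ≡ 6.
  x = λ² - 12 - 8 = 36 - 20 ≡ 16; y = λ·(12 - 16) - 1 ≡ 13. → (16, 13)

(16, 13)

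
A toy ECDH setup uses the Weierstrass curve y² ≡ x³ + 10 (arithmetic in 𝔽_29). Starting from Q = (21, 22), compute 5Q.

O

Double-and-add on 5 = (101)₂. Start with Q = (21, 22) for the leading 1-bit.
double: tangent at (21, 22): λ = (3·21² + 0)/(2·22) ≡ 18/15. 15⁻¹ ≡ 2 (mod 29) since 15·2 = 30 ≡ 1, so λ ≡ 18·2 ≡ 7.
  x = λ² - 21 - 21 = 49 - 42 ≡ 7; y = λ·(21 - 7) - 22 ≡ 18. → (7, 18)
double: tangent at (7, 18): λ = (3·7² + 0)/(2·18) ≡ 2/7. 7⁻¹ ≡ 25 (mod 29), so λ ≡ 2·25 ≡ 21.
  x = λ² - 7 - 7 = 441 - 14 ≡ 21; y = λ·(7 - 21) - 18 ≡ 7. → (21, 7)
add Q: (21, 7) + (21, 22): same x and y₁ ≡ -y₂, so the sum is ∞.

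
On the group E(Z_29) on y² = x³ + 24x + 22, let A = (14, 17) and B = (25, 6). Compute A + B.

(20, 18)

(14, 17) + (25, 6). λ = (6 - 17)/(25 - 14) ≡ 18/11 mod 29. 11⁻¹ ≡ 8 (mod 29), so λ ≡ 28.
  x = λ² - 14 - 25 = 784 - 39 ≡ 20; y = λ·(14 - 20) - 17 ≡ 18. → (20, 18)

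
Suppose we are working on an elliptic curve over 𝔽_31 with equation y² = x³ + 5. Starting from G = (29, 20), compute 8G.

Double-and-add on 8 = (1000)₂. Start with G = (29, 20) for the leading 1-bit.
double: tangent at (29, 20): λ = (3·29² + 0)/(2·20) ≡ 12/9. 9⁻¹ ≡ 7 (mod 31), so λ ≡ 12·7 ≡ 22.
  x = λ² - 29 - 29 = 484 - 58 ≡ 23; y = λ·(29 - 23) - 20 ≡ 19. → (23, 19)
double: tangent at (23, 19): λ = (3·23² + 0)/(2·19) ≡ 6/7. 7⁻¹ ≡ 9 (mod 31), so λ ≡ 6·9 ≡ 23.
  x = λ² - 23 - 23 = 529 - 46 ≡ 18; y = λ·(23 - 18) - 19 ≡ 3. → (18, 3)
double: tangent at (18, 3): λ = (3·18² + 0)/(2·3) ≡ 11/6. 6⁻¹ ≡ 26 (mod 31) since 6·26 = 156 ≡ 1, so λ ≡ 11·26 ≡ 7.
  x = λ² - 18 - 18 = 49 - 36 ≡ 13; y = λ·(18 - 13) - 3 ≡ 1. → (13, 1)

(13, 1)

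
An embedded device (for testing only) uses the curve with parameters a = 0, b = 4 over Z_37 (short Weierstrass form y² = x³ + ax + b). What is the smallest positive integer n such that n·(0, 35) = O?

3

2P: tangent at (0, 35): λ = (3·0² + 0)/(2·35) ≡ 0/33. 33⁻¹ ≡ 9 (mod 37) since 33·9 = 297 ≡ 1, so λ ≡ 0·9 ≡ 0.
  x = λ² - 0 - 0 = 0 - 0 ≡ 0; y = λ·(0 - 0) - 35 ≡ 2. → (0, 2)
3P: (0, 2) + (0, 35): same x and y₁ ≡ -y₂, so the sum is O.
3P = O, so the order is 3.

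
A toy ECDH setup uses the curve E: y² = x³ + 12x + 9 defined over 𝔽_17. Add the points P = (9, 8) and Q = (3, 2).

(6, 12)

(9, 8) + (3, 2). λ = (2 - 8)/(3 - 9) ≡ 11/11 mod 17. 11⁻¹ ≡ 14 (mod 17), so λ ≡ 1.
  x = λ² - 9 - 3 = 1 - 12 ≡ 6; y = λ·(9 - 6) - 8 ≡ 12. → (6, 12)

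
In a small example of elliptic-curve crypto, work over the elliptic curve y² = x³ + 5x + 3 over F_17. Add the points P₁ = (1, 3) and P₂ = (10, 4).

(10, 13)

(1, 3) + (10, 4). λ = (4 - 3)/(10 - 1) ≡ 1/9 mod 17. 9⁻¹ ≡ 2 (mod 17) since 9·2 = 18 ≡ 1, so λ ≡ 2.
  x = λ² - 1 - 10 = 4 - 11 ≡ 10; y = λ·(1 - 10) - 3 ≡ 13. → (10, 13)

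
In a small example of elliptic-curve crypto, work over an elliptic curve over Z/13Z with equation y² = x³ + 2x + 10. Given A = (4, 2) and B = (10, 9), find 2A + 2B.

First 2A:
Repeated addition: build up to 2A.
2A: tangent at (4, 2): λ = (3·4² + 2)/(2·2) ≡ 11/4. 4⁻¹ ≡ 10 (mod 13) since 4·10 = 40 ≡ 1, so λ ≡ 11·10 ≡ 6.
  x = λ² - 4 - 4 = 36 - 8 ≡ 2; y = λ·(4 - 2) - 2 ≡ 10. → (2, 10)
2A = (2, 10).
Next 2B:
Repeated addition: build up to 2B.
2B: tangent at (10, 9): λ = (3·10² + 2)/(2·9) ≡ 3/5. 5⁻¹ ≡ 8 (mod 13) since 5·8 = 40 ≡ 1, so λ ≡ 3·8 ≡ 11.
  x = λ² - 10 - 10 = 121 - 20 ≡ 10; y = λ·(10 - 10) - 9 ≡ 4. → (10, 4)
2B = (10, 4).
Finally 2A + 2B:
(2, 10) + (10, 4). λ = (4 - 10)/(10 - 2) ≡ 7/8 mod 13. 8⁻¹ ≡ 5 (mod 13), so λ ≡ 9.
  x = λ² - 2 - 10 = 81 - 12 ≡ 4; y = λ·(2 - 4) - 10 ≡ 11. → (4, 11)

(4, 11)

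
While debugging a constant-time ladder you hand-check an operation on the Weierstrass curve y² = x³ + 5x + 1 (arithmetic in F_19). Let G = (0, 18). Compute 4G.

Double-and-add on 4 = (100)₂. Start with G = (0, 18) for the leading 1-bit.
double: tangent at (0, 18): λ = (3·0² + 5)/(2·18) ≡ 5/17. 17⁻¹ ≡ 9 (mod 19), so λ ≡ 5·9 ≡ 7.
  x = λ² - 0 - 0 = 49 - 0 ≡ 11; y = λ·(0 - 11) - 18 ≡ 0. → (11, 0)
double: (11, 0) + (11, 0): same x and y₁ ≡ -y₂, so the sum is O.

O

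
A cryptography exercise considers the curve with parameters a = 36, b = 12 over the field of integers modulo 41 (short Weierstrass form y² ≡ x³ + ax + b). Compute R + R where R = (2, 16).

(29, 5)

tangent at (2, 16): λ = (3·2² + 36)/(2·16) ≡ 7/32. 32⁻¹ ≡ 9 (mod 41) since 32·9 = 288 ≡ 1, so λ ≡ 7·9 ≡ 22.
  x = λ² - 2 - 2 = 484 - 4 ≡ 29; y = λ·(2 - 29) - 16 ≡ 5. → (29, 5)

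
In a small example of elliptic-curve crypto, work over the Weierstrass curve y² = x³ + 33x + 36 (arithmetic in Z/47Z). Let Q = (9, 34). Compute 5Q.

(23, 32)

Double-and-add on 5 = (101)₂. Start with Q = (9, 34) for the leading 1-bit.
double: tangent at (9, 34): λ = (3·9² + 33)/(2·34) ≡ 41/21. 21⁻¹ ≡ 9 (mod 47), so λ ≡ 41·9 ≡ 40.
  x = λ² - 9 - 9 = 1600 - 18 ≡ 31; y = λ·(9 - 31) - 34 ≡ 26. → (31, 26)
double: tangent at (31, 26): λ = (3·31² + 33)/(2·26) ≡ 2/5. 5⁻¹ ≡ 19 (mod 47) since 5·19 = 95 ≡ 1, so λ ≡ 2·19 ≡ 38.
  x = λ² - 31 - 31 = 1444 - 62 ≡ 19; y = λ·(31 - 19) - 26 ≡ 7. → (19, 7)
add Q: (19, 7) + (9, 34). λ = (34 - 7)/(9 - 19) ≡ 27/37 mod 47. 37⁻¹ ≡ 14 (mod 47), so λ ≡ 2.
  x = λ² - 19 - 9 = 4 - 28 ≡ 23; y = λ·(19 - 23) - 7 ≡ 32. → (23, 32)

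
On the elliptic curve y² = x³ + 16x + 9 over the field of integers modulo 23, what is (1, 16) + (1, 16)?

tangent at (1, 16): λ = (3·1² + 16)/(2·16) ≡ 19/9. 9⁻¹ ≡ 18 (mod 23), so λ ≡ 19·18 ≡ 20.
  x = λ² - 1 - 1 = 400 - 2 ≡ 7; y = λ·(1 - 7) - 16 ≡ 2. → (7, 2)

(7, 2)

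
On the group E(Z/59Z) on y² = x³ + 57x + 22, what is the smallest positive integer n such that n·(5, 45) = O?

3

2P: tangent at (5, 45): λ = (3·5² + 57)/(2·45) ≡ 14/31. 31⁻¹ ≡ 40 (mod 59), so λ ≡ 14·40 ≡ 29.
  x = λ² - 5 - 5 = 841 - 10 ≡ 5; y = λ·(5 - 5) - 45 ≡ 14. → (5, 14)
3P: (5, 14) + (5, 45): same x and y₁ ≡ -y₂, so the sum is O.
3P = O, so the order is 3.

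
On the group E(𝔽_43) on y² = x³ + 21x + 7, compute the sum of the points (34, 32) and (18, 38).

(16, 15)

(34, 32) + (18, 38). λ = (38 - 32)/(18 - 34) ≡ 6/27 mod 43. 27⁻¹ ≡ 8 (mod 43) since 27·8 = 216 ≡ 1, so λ ≡ 5.
  x = λ² - 34 - 18 = 25 - 52 ≡ 16; y = λ·(34 - 16) - 32 ≡ 15. → (16, 15)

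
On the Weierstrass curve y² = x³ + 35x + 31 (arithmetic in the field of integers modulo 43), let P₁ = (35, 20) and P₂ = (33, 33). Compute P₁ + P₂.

(35, 20) + (33, 33). λ = (33 - 20)/(33 - 35) ≡ 13/41 mod 43. 41⁻¹ ≡ 21 (mod 43), so λ ≡ 15.
  x = λ² - 35 - 33 = 225 - 68 ≡ 28; y = λ·(35 - 28) - 20 ≡ 42. → (28, 42)

(28, 42)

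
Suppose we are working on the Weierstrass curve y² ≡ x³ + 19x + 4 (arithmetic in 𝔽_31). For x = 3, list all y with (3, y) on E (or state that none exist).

none

x³ + 19x + 4 = 88 ≡ 26 (mod 31).
26 is a non-residue mod 31; no y exists.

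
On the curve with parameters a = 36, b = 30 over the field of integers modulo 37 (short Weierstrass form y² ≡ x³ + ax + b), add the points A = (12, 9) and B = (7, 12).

(12, 9) + (7, 12). λ = (12 - 9)/(7 - 12) ≡ 3/32 mod 37. 32⁻¹ ≡ 22 (mod 37), so λ ≡ 29.
  x = λ² - 12 - 7 = 841 - 19 ≡ 8; y = λ·(12 - 8) - 9 ≡ 33. → (8, 33)

(8, 33)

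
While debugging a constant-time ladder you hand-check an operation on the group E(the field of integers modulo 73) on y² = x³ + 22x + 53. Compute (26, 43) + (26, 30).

O

The two points share x = 26 and their y-coordinates satisfy 43 + 30 ≡ 0 (mod 73), so they are inverses. Their sum is O.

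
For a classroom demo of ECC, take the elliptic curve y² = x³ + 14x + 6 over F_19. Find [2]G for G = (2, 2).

(5, 7)

tangent at (2, 2): λ = (3·2² + 14)/(2·2) ≡ 7/4. 4⁻¹ ≡ 5 (mod 19), so λ ≡ 7·5 ≡ 16.
  x = λ² - 2 - 2 = 256 - 4 ≡ 5; y = λ·(2 - 5) - 2 ≡ 7. → (5, 7)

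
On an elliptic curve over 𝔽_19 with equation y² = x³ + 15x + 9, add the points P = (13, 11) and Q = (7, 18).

(13, 11) + (7, 18). λ = (18 - 11)/(7 - 13) ≡ 7/13 mod 19. 13⁻¹ ≡ 3 (mod 19) since 13·3 = 39 ≡ 1, so λ ≡ 2.
  x = λ² - 13 - 7 = 4 - 20 ≡ 3; y = λ·(13 - 3) - 11 ≡ 9. → (3, 9)

(3, 9)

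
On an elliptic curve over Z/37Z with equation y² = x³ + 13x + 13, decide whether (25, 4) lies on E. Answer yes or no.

y² = 4² ≡ 16; x³ + 13x + 13 = 15963 ≡ 16 (mod 37). 16 = 16.

yes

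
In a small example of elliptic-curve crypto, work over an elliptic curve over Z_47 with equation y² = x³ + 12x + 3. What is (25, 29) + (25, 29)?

(11, 44)

tangent at (25, 29): λ = (3·25² + 12)/(2·29) ≡ 7/11. 11⁻¹ ≡ 30 (mod 47) since 11·30 = 330 ≡ 1, so λ ≡ 7·30 ≡ 22.
  x = λ² - 25 - 25 = 484 - 50 ≡ 11; y = λ·(25 - 11) - 29 ≡ 44. → (11, 44)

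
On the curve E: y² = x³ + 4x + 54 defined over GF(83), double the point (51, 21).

(81, 11)

tangent at (51, 21): λ = (3·51² + 4)/(2·21) ≡ 5/42. 42⁻¹ ≡ 2 (mod 83), so λ ≡ 5·2 ≡ 10.
  x = λ² - 51 - 51 = 100 - 102 ≡ 81; y = λ·(51 - 81) - 21 ≡ 11. → (81, 11)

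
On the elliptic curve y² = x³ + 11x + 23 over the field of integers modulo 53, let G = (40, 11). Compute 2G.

(39, 27)

tangent at (40, 11): λ = (3·40² + 11)/(2·11) ≡ 41/22. 22⁻¹ ≡ 41 (mod 53) since 22·41 = 902 ≡ 1, so λ ≡ 41·41 ≡ 38.
  x = λ² - 40 - 40 = 1444 - 80 ≡ 39; y = λ·(40 - 39) - 11 ≡ 27. → (39, 27)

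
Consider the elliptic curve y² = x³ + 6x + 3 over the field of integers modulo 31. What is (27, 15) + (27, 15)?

tangent at (27, 15): λ = (3·27² + 6)/(2·15) ≡ 23/30. 30⁻¹ ≡ 30 (mod 31) since 30·30 = 900 ≡ 1, so λ ≡ 23·30 ≡ 8.
  x = λ² - 27 - 27 = 64 - 54 ≡ 10; y = λ·(27 - 10) - 15 ≡ 28. → (10, 28)

(10, 28)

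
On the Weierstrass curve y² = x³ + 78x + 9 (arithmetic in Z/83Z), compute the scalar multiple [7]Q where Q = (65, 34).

Repeated addition: build up to 7Q.
2Q: tangent at (65, 34): λ = (3·65² + 78)/(2·34) ≡ 54/68. 68⁻¹ ≡ 11 (mod 83), so λ ≡ 54·11 ≡ 13.
  x = λ² - 65 - 65 = 169 - 130 ≡ 39; y = λ·(65 - 39) - 34 ≡ 55. → (39, 55)
3Q: (39, 55) + (65, 34). λ = (34 - 55)/(65 - 39) ≡ 62/26 mod 83. 26⁻¹ ≡ 16 (mod 83), so λ ≡ 79.
  x = λ² - 39 - 65 = 6241 - 104 ≡ 78; y = λ·(39 - 78) - 55 ≡ 18. → (78, 18)
4Q: (78, 18) + (65, 34). λ = (34 - 18)/(65 - 78) ≡ 16/70 mod 83. 70⁻¹ ≡ 51 (mod 83) since 70·51 = 3570 ≡ 1, so λ ≡ 69.
  x = λ² - 78 - 65 = 4761 - 143 ≡ 53; y = λ·(78 - 53) - 18 ≡ 47. → (53, 47)
5Q: (53, 47) + (65, 34). λ = (34 - 47)/(65 - 53) ≡ 70/12 mod 83. 12⁻¹ ≡ 7 (mod 83) since 12·7 = 84 ≡ 1, so λ ≡ 75.
  x = λ² - 53 - 65 = 5625 - 118 ≡ 29; y = λ·(53 - 29) - 47 ≡ 10. → (29, 10)
6Q: (29, 10) + (65, 34). λ = (34 - 10)/(65 - 29) ≡ 24/36 mod 83. 36⁻¹ ≡ 30 (mod 83) since 36·30 = 1080 ≡ 1, so λ ≡ 56.
  x = λ² - 29 - 65 = 3136 - 94 ≡ 54; y = λ·(29 - 54) - 10 ≡ 1. → (54, 1)
7Q: (54, 1) + (65, 34). λ = (34 - 1)/(65 - 54) ≡ 33/11 mod 83. 11⁻¹ ≡ 68 (mod 83) since 11·68 = 748 ≡ 1, so λ ≡ 3.
  x = λ² - 54 - 65 = 9 - 119 ≡ 56; y = λ·(54 - 56) - 1 ≡ 76. → (56, 76)

(56, 76)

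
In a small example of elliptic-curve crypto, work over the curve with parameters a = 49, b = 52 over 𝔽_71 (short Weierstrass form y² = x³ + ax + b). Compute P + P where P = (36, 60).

(24, 0)

tangent at (36, 60): λ = (3·36² + 49)/(2·60) ≡ 32/49. 49⁻¹ ≡ 29 (mod 71) since 49·29 = 1421 ≡ 1, so λ ≡ 32·29 ≡ 5.
  x = λ² - 36 - 36 = 25 - 72 ≡ 24; y = λ·(36 - 24) - 60 ≡ 0. → (24, 0)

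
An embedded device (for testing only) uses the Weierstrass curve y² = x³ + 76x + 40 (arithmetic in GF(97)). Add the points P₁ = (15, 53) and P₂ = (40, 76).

(15, 53) + (40, 76). λ = (76 - 53)/(40 - 15) ≡ 23/25 mod 97. 25⁻¹ ≡ 66 (mod 97) since 25·66 = 1650 ≡ 1, so λ ≡ 63.
  x = λ² - 15 - 40 = 3969 - 55 ≡ 34; y = λ·(15 - 34) - 53 ≡ 11. → (34, 11)

(34, 11)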